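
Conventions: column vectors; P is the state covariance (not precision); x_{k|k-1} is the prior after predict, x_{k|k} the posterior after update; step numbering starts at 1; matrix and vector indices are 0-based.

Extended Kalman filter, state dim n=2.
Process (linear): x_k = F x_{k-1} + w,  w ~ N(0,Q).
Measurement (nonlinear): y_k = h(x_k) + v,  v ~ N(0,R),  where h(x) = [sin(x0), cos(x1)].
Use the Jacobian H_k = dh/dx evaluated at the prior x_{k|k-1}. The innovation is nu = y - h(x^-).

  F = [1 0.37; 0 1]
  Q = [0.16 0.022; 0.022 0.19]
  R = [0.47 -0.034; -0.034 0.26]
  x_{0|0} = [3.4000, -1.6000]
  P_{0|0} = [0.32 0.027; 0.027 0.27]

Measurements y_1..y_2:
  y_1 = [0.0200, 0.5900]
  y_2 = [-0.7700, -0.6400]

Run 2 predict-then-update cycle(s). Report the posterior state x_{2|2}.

x_post = [3.1110, -1.7296]

step 1: x^-=[2.8080, -1.6000]  P^-=[0.5369 0.1489; 0.1489 0.4600]  H_jac=[-0.9449 0.0000; 0.0000 0.9996]  S=[0.9494 -0.1746; -0.1746 0.7196]  K=[-0.5195 0.0807; -0.0321 0.6312]  nu=[-0.3074, 0.6192]  x^+=[3.0177, -1.1993]  P^+=[0.2613 0.0387; 0.0387 0.1653]
step 2: x^-=[2.5740, -1.1993]  P^-=[0.4726 0.1218; 0.1218 0.3553]  H_jac=[-0.8432 0.0000; 0.0000 0.9318]  S=[0.8060 -0.1297; -0.1297 0.5685]  K=[-0.4799 0.0902; -0.0350 0.5744]  nu=[-1.3076, -1.0030]  x^+=[3.1110, -1.7296]  P^+=[0.2711 0.0427; 0.0427 0.1615]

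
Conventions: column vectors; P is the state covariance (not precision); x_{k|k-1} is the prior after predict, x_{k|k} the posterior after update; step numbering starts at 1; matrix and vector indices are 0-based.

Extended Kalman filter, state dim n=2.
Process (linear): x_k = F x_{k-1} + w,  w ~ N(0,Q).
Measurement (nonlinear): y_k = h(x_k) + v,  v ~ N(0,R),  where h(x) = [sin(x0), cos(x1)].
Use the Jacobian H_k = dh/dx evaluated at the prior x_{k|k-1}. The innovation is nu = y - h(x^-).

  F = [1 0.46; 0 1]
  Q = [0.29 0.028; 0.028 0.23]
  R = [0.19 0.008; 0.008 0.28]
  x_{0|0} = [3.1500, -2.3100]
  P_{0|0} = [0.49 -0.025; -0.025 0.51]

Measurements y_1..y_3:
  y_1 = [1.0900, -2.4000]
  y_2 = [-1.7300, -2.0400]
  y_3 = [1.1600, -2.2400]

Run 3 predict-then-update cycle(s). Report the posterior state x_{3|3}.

x_post = [-3.9418, -3.4973]

step 1: x^-=[2.0874, -2.3100]  P^-=[0.8649 0.2376; 0.2376 0.7400]  H_jac=[-0.4939 0.0000; 0.0000 0.7390]  S=[0.4010 -0.0787; -0.0787 0.6841]  K=[-1.0384 0.1372; -0.1389 0.7834]  nu=[0.2205, -1.7263]  x^+=[1.6217, -3.6930]  P^+=[0.3972 0.0407; 0.0407 0.2953]
step 2: x^-=[-0.0771, -3.6930]  P^-=[0.7872 0.2046; 0.2046 0.5253]  H_jac=[0.9970 0.0000; 0.0000 -0.5238]  S=[0.9725 -0.0988; -0.0988 0.4242]  K=[0.8003 -0.0661; 0.1473 -0.6145]  nu=[-1.6530, -1.1882]  x^+=[-1.3214, -3.2063]  P^+=[0.1520 0.0231; 0.0231 0.3262]
step 3: x^-=[-2.7963, -3.2063]  P^-=[0.5323 0.2012; 0.2012 0.5562]  H_jac=[-0.9410 0.0000; 0.0000 -0.0647]  S=[0.6613 0.0202; 0.0202 0.2823]  K=[-0.7576 0.0082; -0.2830 -0.1071]  nu=[1.4985, -1.2421]  x^+=[-3.9418, -3.4973]  P^+=[0.1529 0.0581; 0.0581 0.4988]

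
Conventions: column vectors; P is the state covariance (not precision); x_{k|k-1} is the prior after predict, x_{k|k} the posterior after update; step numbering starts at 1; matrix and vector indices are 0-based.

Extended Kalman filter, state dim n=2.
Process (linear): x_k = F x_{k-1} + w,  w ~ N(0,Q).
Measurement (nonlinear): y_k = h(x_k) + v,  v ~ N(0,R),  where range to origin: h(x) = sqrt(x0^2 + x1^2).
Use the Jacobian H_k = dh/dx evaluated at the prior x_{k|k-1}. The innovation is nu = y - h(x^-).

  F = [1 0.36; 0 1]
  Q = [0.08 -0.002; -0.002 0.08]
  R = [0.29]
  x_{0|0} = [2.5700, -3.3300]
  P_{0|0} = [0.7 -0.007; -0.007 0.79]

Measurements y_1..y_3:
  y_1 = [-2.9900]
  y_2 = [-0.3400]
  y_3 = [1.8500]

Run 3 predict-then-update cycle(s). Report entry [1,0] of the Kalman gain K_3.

step 1: x^-=[1.3712, -3.3300]  P^-=[0.8773 0.2754; 0.2754 0.8700]  H_jac=[0.3808 -0.9247]  S=[0.9671]  K=[0.0821; -0.7234]  nu=[-6.5913]  x^+=[0.8301, 1.4380]  P^+=[0.8708 0.3328; 0.3328 0.3639]
step 2: x^-=[1.3478, 1.4380]  P^-=[1.2376 0.4618; 0.4618 0.4439]  H_jac=[0.6839 0.7296]  S=[1.5660]  K=[0.7556; 0.4085]  nu=[-2.3108]  x^+=[-0.3984, 0.4940]  P^+=[0.3435 -0.0216; -0.0216 0.1826]
step 3: x^-=[-0.2206, 0.4940]  P^-=[0.4316 0.0422; 0.0422 0.2626]  H_jac=[-0.4078 0.9131]  S=[0.5493]  K=[-0.2503; 0.4052]  nu=[1.3090]  x^+=[-0.5483, 1.0244]  P^+=[0.3972 0.0979; 0.0979 0.1724]

K[1,0] = 0.4052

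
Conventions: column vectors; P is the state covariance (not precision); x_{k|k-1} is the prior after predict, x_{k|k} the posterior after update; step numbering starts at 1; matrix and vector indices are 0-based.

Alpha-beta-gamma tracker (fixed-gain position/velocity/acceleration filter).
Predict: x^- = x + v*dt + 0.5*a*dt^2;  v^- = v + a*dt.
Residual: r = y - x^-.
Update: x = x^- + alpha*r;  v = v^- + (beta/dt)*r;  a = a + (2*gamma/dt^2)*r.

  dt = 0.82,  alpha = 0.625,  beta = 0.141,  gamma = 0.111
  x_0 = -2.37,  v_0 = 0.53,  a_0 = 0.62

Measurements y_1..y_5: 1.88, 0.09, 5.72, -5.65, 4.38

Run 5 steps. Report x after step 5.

x_post = 3.1434

step 1: x_pred=-1.7270  r=3.6070  x^+=0.5274  v^+=1.6586  a^+=1.8109
step 2: x_pred=2.4963  r=-2.4063  x^+=0.9924  v^+=2.7298  a^+=1.0164
step 3: x_pred=3.5725  r=2.1475  x^+=4.9147  v^+=3.9325  a^+=1.7254
step 4: x_pred=8.7194  r=-14.3694  x^+=-0.2615  v^+=2.8765  a^+=-3.0188
step 5: x_pred=1.0824  r=3.2976  x^+=3.1434  v^+=0.9682  a^+=-1.9300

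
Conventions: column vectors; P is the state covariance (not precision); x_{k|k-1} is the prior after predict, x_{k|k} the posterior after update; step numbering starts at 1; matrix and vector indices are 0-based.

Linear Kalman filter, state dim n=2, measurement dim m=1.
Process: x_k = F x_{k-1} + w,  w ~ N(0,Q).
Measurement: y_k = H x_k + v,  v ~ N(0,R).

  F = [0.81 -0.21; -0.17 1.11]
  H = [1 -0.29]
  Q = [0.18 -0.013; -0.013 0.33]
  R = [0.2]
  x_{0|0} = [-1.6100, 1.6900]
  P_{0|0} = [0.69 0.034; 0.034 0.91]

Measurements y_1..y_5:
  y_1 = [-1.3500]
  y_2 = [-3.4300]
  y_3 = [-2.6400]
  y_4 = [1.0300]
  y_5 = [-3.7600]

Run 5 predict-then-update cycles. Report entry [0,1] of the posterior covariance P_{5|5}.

P_post[0,1] = 0.1192

step 1: x^-=[-1.6590, 2.1496]  P^-=[0.6613 -0.2884; -0.2884 1.4583]  S=[1.1512]  K=[0.6471; -0.6179]  nu=[0.9324]  x^+=[-1.0557, 1.5735]  P^+=[0.1793 0.1719; 0.1719 1.0189]
step 2: x^-=[-1.1855, 1.9261]  P^-=[0.2841 -0.1145; -0.1145 1.5256]  S=[0.6788]  K=[0.4674; -0.8205]  nu=[-1.6859]  x^+=[-1.9736, 3.3093]  P^+=[0.1358 0.1458; 0.1458 1.0687]
step 3: x^-=[-2.2935, 4.0089]  P^-=[0.2666 -0.1445; -0.1445 1.5956]  S=[0.6846]  K=[0.4506; -0.8870]  nu=[0.8161]  x^+=[-1.9258, 3.2850]  P^+=[0.1276 0.1291; 0.1291 1.0570]
step 4: x^-=[-2.2497, 3.9737]  P^-=[0.2664 -0.1562; -0.1562 1.5873]  S=[0.6905]  K=[0.4514; -0.8929]  nu=[4.4321]  x^+=[-0.2490, 0.0162]  P^+=[0.1257 0.1221; 0.1221 1.0368]
step 5: x^-=[-0.2051, 0.0603]  P^-=[0.2667 -0.1579; -0.1579 1.5650]  S=[0.6898]  K=[0.4529; -0.8867]  nu=[-3.5374]  x^+=[-1.8073, 3.1971]  P^+=[0.1251 0.1192; 0.1192 1.0225]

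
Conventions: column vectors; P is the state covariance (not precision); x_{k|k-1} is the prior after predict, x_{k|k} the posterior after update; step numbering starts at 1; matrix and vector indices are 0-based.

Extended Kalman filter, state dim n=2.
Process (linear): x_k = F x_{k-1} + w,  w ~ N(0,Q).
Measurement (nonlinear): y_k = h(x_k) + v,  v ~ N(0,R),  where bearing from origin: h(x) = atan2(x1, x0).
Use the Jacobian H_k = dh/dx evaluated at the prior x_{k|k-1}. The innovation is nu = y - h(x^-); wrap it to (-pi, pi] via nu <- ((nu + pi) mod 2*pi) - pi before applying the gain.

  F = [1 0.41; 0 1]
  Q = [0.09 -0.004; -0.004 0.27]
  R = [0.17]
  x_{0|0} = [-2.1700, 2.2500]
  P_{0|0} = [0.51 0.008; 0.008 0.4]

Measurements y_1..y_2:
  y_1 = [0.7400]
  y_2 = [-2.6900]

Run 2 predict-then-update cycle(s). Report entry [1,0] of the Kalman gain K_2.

K[1,0] = 0.1227

step 1: x^-=[-1.2475, 2.2500]  P^-=[0.6738 0.1680; 0.1680 0.6700]  H_jac=[-0.3399 -0.1885]  S=[0.2932]  K=[-0.8892; -0.6255]  nu=[-1.3370]  x^+=[-0.0586, 3.0863]  P^+=[0.4420 0.0049; 0.0049 0.5553]
step 2: x^-=[1.2068, 3.0863]  P^-=[0.6293 0.2286; 0.2286 0.8253]  H_jac=[-0.2810 0.1099]  S=[0.2156]  K=[-0.7040; 0.1227]  nu=[2.3951]  x^+=[-0.4793, 3.3802]  P^+=[0.5225 0.2472; 0.2472 0.8220]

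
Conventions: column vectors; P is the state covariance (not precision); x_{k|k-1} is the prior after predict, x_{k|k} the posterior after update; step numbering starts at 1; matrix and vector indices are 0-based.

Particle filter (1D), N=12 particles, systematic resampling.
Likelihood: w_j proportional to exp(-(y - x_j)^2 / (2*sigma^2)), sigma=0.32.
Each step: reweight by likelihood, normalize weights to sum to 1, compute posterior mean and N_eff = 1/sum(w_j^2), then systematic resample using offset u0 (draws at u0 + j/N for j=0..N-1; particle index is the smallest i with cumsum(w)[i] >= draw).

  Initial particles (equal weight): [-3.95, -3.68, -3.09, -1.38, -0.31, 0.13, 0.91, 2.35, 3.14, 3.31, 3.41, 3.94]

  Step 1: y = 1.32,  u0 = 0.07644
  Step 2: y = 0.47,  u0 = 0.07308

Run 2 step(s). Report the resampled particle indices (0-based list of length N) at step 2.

resampled_idx = [0, 1, 2, 3, 4, 5, 6, 7, 8, 9, 9, 10]

step 1: w=[0.0000, 0.0000, 0.0000, 0.0000, 0.0000, 0.0022, 0.9852, 0.0126, 0.0000, 0.0000, 0.0000, 0.0000]  mean=0.9264  Neff=1.0302  idx=[6, 6, 6, 6, 6, 6, 6, 6, 6, 6, 6, 7]
step 2: w=[0.0909, 0.0909, 0.0909, 0.0909, 0.0909, 0.0909, 0.0909, 0.0909, 0.0909, 0.0909, 0.0909, 0.0000]  mean=0.9100  Neff=11.0000  idx=[0, 1, 2, 3, 4, 5, 6, 7, 8, 9, 9, 10]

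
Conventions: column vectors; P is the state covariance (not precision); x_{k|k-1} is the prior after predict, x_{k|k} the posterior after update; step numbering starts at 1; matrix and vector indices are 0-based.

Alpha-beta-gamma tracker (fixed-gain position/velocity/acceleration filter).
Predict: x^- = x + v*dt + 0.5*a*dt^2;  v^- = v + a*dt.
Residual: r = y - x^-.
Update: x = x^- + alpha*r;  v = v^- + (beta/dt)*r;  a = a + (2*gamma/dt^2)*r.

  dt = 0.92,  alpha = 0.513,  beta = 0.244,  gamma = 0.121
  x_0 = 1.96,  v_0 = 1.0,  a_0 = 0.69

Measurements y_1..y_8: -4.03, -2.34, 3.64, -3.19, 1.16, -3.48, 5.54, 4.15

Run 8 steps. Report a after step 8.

step 1: x_pred=3.1720  r=-7.2020  x^+=-0.5226  v^+=-0.2753  a^+=-1.3692
step 2: x_pred=-1.3553  r=-0.9847  x^+=-1.8605  v^+=-1.7961  a^+=-1.6507
step 3: x_pred=-4.2114  r=7.8514  x^+=-0.1837  v^+=-1.2324  a^+=0.5942
step 4: x_pred=-1.0660  r=-2.1240  x^+=-2.1556  v^+=-1.2491  a^+=-0.0131
step 5: x_pred=-3.3103  r=4.4703  x^+=-1.0171  v^+=-0.0756  a^+=1.2650
step 6: x_pred=-0.5512  r=-2.9288  x^+=-2.0537  v^+=0.3115  a^+=0.4276
step 7: x_pred=-1.5861  r=7.1261  x^+=2.0696  v^+=2.5949  a^+=2.4651
step 8: x_pred=5.5001  r=-1.3501  x^+=4.8075  v^+=4.5047  a^+=2.0791

a_post = 2.0791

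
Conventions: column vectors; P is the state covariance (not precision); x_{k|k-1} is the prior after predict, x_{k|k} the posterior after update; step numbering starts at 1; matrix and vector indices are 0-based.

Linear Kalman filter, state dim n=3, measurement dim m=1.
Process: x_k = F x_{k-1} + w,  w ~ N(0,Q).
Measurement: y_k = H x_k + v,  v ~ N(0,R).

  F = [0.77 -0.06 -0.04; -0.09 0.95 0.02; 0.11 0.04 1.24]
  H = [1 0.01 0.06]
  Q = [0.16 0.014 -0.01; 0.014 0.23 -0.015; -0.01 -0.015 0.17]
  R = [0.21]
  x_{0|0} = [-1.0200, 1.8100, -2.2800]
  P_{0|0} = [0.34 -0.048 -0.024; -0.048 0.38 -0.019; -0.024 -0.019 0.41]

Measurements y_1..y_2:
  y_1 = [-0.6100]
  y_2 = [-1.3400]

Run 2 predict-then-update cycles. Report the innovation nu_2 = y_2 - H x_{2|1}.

step 1: x^-=[-0.8028, 1.7657, -2.8670]  P^-=[0.3694 -0.0666 -0.0250; -0.0666 0.5834 -0.0184; -0.0250 -0.0184 0.7963]  S=[0.5780]  K=[0.6354; -0.1071; 0.0391]  nu=[0.3472]  x^+=[-0.5822, 1.7285, -2.8534]  P^+=[0.1361 -0.0273 -0.0393; -0.0273 0.5768 -0.0160; -0.0393 -0.0160 0.7954]
step 2: x^-=[-0.4379, 1.6374, -3.5331]  P^-=[0.2489 -0.0492 -0.0762; -0.0492 0.7562 0.0080; -0.0762 0.0080 1.3830]  S=[0.4538]  K=[0.5373; -0.0906; 0.0152]  nu=[-0.7065]  x^+=[-0.8175, 1.7015, -3.5439]  P^+=[0.1179 -0.0271 -0.0799; -0.0271 0.7525 0.0087; -0.0799 0.0087 1.3829]

innov = [-0.7065]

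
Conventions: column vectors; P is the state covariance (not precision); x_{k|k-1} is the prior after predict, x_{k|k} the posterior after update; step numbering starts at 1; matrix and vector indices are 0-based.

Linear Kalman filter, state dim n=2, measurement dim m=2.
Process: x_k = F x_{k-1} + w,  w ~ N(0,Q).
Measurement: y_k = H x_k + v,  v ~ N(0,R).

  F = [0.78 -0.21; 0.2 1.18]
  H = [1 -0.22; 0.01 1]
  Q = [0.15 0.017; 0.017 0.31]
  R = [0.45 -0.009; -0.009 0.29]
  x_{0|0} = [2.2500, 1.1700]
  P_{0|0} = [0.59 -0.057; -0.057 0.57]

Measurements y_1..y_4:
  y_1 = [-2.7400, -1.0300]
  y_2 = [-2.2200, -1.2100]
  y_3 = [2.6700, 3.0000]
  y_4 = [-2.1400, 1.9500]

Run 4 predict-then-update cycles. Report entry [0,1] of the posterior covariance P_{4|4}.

step 1: x^-=[1.5093, 1.8306]  P^-=[0.5528 -0.0823; -0.0823 1.1004]  S=[1.0922 -0.3276; -0.3276 1.3888]  K=[0.5446 0.0732; -0.0640 0.7766]  nu=[-3.8466, -2.8757]  x^+=[-0.7962, -0.1566]  P^+=[0.2475 0.0139; 0.0139 0.2257]
step 2: x^-=[-0.5882, -0.3441]  P^-=[0.3060 0.0119; 0.0119 0.6407]  S=[0.7818 -0.1350; -0.1350 0.9309]  K=[0.4009 0.0742; -0.0474 0.6814]  nu=[-1.7075, -0.8600]  x^+=[-1.3365, -0.8492]  P^+=[0.1833 0.0161; 0.0161 0.1979]
step 3: x^-=[-0.8641, -1.2694]  P^-=[0.2650 0.0107; 0.0107 0.6005]  S=[0.7393 -0.1278; -0.1278 0.8907]  K=[0.3669 0.0676; -0.0489 0.6672]  nu=[3.2549, 4.2780]  x^+=[0.6192, 1.4259]  P^+=[0.1677 0.0146; 0.0146 0.1938]
step 4: x^-=[0.1836, 1.8065]  P^-=[0.2558 0.0080; 0.0080 0.5935]  S=[0.7310 -0.1290; -0.1290 0.8836]  K=[0.3589 0.0643; -0.0504 0.6643]  nu=[-1.9261, 0.1417]  x^+=[-0.4986, 1.9977]  P^+=[0.1639 0.0138; 0.0138 0.1930]

P_post[0,1] = 0.0138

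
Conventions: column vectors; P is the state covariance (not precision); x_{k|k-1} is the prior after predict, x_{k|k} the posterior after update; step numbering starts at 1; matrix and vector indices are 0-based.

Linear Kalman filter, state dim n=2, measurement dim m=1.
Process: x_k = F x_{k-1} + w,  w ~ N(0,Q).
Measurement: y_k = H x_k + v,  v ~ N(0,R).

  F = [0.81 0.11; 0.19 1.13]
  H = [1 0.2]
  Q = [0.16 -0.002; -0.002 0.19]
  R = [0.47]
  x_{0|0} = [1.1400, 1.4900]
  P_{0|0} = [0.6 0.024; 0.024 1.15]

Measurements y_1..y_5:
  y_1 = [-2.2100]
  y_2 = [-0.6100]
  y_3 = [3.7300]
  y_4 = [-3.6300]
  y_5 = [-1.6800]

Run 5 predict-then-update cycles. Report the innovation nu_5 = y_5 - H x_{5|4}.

step 1: x^-=[1.0873, 1.9003]  P^-=[0.5719 0.2558; 0.2558 1.6904]  S=[1.2118]  K=[0.5141; 0.4901]  nu=[-3.6774]  x^+=[-0.8033, 0.0982]  P^+=[0.2515 -0.0496; -0.0496 1.3994]
step 2: x^-=[-0.6399, -0.0417]  P^-=[0.3331 0.1643; 0.1643 1.9647]  S=[0.9474]  K=[0.3863; 0.5881]  nu=[0.0382]  x^+=[-0.6251, -0.0192]  P^+=[0.1918 -0.0510; -0.0510 1.6370]
step 3: x^-=[-0.5085, -0.1405]  P^-=[0.2965 0.1833; 0.1833 2.2653]  S=[0.9305]  K=[0.3581; 0.6839]  nu=[4.2666]  x^+=[1.0194, 2.7774]  P^+=[0.1772 -0.0446; -0.0446 1.8301]
step 4: x^-=[1.1312, 3.3321]  P^-=[0.2905 0.2110; 0.2110 2.5141]  S=[0.9454]  K=[0.3519; 0.7550]  nu=[-5.4276]  x^+=[-0.7786, -0.7659]  P^+=[0.1734 -0.0402; -0.0402 1.9752]
step 5: x^-=[-0.7149, -1.0134]  P^-=[0.2905 0.2326; 0.2326 2.7011]  S=[0.9616]  K=[0.3505; 0.8037]  nu=[-0.7624]  x^+=[-0.9822, -1.6261]  P^+=[0.1724 -0.0383; -0.0383 2.0800]

innov = [-0.7624]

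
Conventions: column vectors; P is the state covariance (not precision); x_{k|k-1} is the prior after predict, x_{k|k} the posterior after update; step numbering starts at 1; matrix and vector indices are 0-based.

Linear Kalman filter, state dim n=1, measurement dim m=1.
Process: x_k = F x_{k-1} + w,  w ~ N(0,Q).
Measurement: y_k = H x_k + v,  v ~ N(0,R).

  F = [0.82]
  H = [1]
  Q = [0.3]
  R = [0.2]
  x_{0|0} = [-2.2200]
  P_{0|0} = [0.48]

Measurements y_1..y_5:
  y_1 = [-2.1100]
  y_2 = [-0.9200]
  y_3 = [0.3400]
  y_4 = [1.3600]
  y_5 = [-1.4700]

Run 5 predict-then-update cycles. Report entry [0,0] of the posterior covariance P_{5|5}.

P_post[0,0] = 0.1321

step 1: x^-=[-1.8204]  P^-=[0.6228]  S=[0.8228]  K=[0.7569]  nu=[-0.2896]  x^+=[-2.0396]  P^+=[0.1514]
step 2: x^-=[-1.6725]  P^-=[0.4018]  S=[0.6018]  K=[0.6677]  nu=[0.7525]  x^+=[-1.1701]  P^+=[0.1335]
step 3: x^-=[-0.9595]  P^-=[0.3898]  S=[0.5898]  K=[0.6609]  nu=[1.2995]  x^+=[-0.1007]  P^+=[0.1322]
step 4: x^-=[-0.0825]  P^-=[0.3889]  S=[0.5889]  K=[0.6604]  nu=[1.4425]  x^+=[0.8701]  P^+=[0.1321]
step 5: x^-=[0.7135]  P^-=[0.3888]  S=[0.5888]  K=[0.6603]  nu=[-2.1835]  x^+=[-0.7283]  P^+=[0.1321]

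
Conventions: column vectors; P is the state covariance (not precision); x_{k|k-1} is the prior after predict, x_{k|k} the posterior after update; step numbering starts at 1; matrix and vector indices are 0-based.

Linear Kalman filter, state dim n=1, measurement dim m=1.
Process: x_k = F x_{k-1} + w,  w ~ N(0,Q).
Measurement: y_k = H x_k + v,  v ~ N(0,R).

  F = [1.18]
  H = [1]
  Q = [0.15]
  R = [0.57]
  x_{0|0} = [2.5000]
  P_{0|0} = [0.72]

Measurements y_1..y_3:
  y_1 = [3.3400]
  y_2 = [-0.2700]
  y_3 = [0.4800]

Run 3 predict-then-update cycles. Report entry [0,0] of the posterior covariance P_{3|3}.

P_post[0,0] = 0.2880

step 1: x^-=[2.9500]  P^-=[1.1525]  S=[1.7225]  K=[0.6691]  nu=[0.3900]  x^+=[3.2109]  P^+=[0.3814]
step 2: x^-=[3.7889]  P^-=[0.6810]  S=[1.2510]  K=[0.5444]  nu=[-4.0589]  x^+=[1.5793]  P^+=[0.3103]
step 3: x^-=[1.8636]  P^-=[0.5821]  S=[1.1521]  K=[0.5052]  nu=[-1.3836]  x^+=[1.1646]  P^+=[0.2880]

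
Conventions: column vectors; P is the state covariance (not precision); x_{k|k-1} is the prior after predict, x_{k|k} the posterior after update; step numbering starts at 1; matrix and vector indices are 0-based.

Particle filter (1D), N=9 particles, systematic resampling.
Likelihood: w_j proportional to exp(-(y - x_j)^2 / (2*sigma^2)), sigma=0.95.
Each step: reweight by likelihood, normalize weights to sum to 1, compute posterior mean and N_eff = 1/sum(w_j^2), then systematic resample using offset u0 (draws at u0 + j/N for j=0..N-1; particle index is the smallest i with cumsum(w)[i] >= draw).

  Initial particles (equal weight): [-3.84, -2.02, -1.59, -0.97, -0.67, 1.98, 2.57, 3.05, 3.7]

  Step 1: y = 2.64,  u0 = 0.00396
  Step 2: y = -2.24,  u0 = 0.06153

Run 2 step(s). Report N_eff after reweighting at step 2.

N_eff = 3.2290

step 1: w=[0.0000, 0.0000, 0.0000, 0.0002, 0.0007, 0.2429, 0.3084, 0.2817, 0.1659]  mean=2.7462  Neff=3.8306  idx=[5, 5, 5, 6, 6, 7, 7, 7, 8]
step 2: w=[0.3210, 0.3210, 0.3210, 0.0168, 0.0168, 0.0011, 0.0011, 0.0011, 0.0000]  mean=2.0035  Neff=3.2290  idx=[0, 0, 0, 1, 1, 1, 2, 2, 2]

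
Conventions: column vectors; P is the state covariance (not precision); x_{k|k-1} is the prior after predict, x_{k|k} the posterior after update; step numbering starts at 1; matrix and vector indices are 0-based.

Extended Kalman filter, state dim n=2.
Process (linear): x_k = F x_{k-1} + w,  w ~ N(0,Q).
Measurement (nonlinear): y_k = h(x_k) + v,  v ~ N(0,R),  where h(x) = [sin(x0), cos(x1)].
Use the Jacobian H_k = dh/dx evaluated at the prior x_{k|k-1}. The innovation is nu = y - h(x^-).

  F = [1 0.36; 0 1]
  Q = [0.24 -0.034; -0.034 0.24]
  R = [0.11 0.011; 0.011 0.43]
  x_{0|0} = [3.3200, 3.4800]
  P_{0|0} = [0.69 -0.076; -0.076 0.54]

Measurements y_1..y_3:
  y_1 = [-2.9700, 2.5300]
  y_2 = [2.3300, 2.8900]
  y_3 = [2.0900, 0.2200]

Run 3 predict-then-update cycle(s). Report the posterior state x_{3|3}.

x_post = [7.7662, 6.8066]

step 1: x^-=[4.5728, 3.4800]  P^-=[0.9453 0.0844; 0.0844 0.7800]  H_jac=[-0.1391 0.0000; 0.0000 0.3320]  S=[0.1283 0.0071; 0.0071 0.5160]  K=[-1.0289 0.0685; -0.1194 0.5035]  nu=[-1.9797, 3.4733]  x^+=[6.8475, 5.4652]  P^+=[0.8080 0.0546; 0.0546 0.6482]
step 2: x^-=[8.8150, 5.4652]  P^-=[1.1713 0.2539; 0.2539 0.8882]  H_jac=[-0.8198 0.0000; 0.0000 0.7298]  S=[0.8972 -0.1409; -0.1409 0.9030]  K=[-1.0641 0.0392; -0.1223 0.6987]  nu=[1.7573, 2.2063]  x^+=[7.0314, 6.7919]  P^+=[0.1423 0.0070; 0.0070 0.4099]
step 3: x^-=[9.4765, 6.7919]  P^-=[0.4404 0.1206; 0.1206 0.6499]  H_jac=[-0.9987 0.0000; 0.0000 -0.4870]  S=[0.5493 0.0697; 0.0697 0.5842]  K=[-0.8002 -0.0051; -0.1528 -0.5236]  nu=[2.1417, -0.6534]  x^+=[7.7662, 6.8066]  P^+=[0.0882 0.0226; 0.0226 0.4657]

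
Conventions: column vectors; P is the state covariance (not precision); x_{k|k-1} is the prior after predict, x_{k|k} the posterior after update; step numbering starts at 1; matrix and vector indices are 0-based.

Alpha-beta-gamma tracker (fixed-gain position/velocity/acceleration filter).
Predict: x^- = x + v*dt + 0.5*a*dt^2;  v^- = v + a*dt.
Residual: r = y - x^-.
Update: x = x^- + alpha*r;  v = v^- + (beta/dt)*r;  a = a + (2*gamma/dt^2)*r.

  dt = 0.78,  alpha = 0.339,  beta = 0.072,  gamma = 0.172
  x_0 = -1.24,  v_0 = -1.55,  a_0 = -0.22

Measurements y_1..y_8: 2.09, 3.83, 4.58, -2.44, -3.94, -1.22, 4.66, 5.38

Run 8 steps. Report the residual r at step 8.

resid = 18.1680

step 1: x_pred=-2.5159  r=4.6059  x^+=-0.9545  v^+=-1.2964  a^+=2.3843
step 2: x_pred=-1.2404  r=5.0704  x^+=0.4784  v^+=1.0313  a^+=5.2512
step 3: x_pred=2.8803  r=1.6997  x^+=3.4565  v^+=5.2842  a^+=6.2122
step 4: x_pred=9.4679  r=-11.9079  x^+=5.4311  v^+=9.0305  a^+=-0.5207
step 5: x_pred=12.3165  r=-16.2565  x^+=6.8056  v^+=7.1238  a^+=-9.7124
step 6: x_pred=9.4076  r=-10.6276  x^+=5.8048  v^+=-1.4329  a^+=-15.7214
step 7: x_pred=-0.0953  r=4.7553  x^+=1.5167  v^+=-13.2567  a^+=-13.0327
step 8: x_pred=-12.7880  r=18.1680  x^+=-6.6291  v^+=-21.7451  a^+=-2.7602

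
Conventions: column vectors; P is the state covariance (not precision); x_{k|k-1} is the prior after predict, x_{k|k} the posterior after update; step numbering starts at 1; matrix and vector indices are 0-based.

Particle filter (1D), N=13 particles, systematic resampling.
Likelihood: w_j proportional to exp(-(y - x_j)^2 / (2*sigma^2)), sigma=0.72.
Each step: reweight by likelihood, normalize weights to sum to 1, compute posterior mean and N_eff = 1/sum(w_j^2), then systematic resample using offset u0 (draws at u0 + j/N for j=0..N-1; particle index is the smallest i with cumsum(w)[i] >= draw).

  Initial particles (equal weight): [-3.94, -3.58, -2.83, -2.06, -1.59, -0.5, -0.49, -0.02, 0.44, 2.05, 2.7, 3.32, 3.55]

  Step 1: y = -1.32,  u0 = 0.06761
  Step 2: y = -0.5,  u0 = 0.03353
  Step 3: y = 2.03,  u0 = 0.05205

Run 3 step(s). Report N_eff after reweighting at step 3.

step 1: w=[0.0005, 0.0025, 0.0379, 0.2016, 0.3187, 0.1787, 0.1759, 0.0670, 0.0172, 0.0000, 0.0000, 0.0000, 0.0000]  mean=-1.2093  Neff=4.7322  idx=[3, 3, 3, 4, 4, 4, 4, 5, 5, 6, 6, 6, 8]
step 2: w=[0.0137, 0.0137, 0.0137, 0.0455, 0.0455, 0.0455, 0.0455, 0.1432, 0.1432, 0.1432, 0.1432, 0.1432, 0.0611]  mean=-0.7008  Neff=8.6918  idx=[2, 4, 6, 7, 7, 8, 8, 9, 9, 10, 11, 11, 12]
step 3: w=[0.0000, 0.0000, 0.0000, 0.0195, 0.0195, 0.0195, 0.0195, 0.0205, 0.0205, 0.0205, 0.0205, 0.0205, 0.8191]  mean=0.2709  Neff=1.4824  idx=[5, 9, 12, 12, 12, 12, 12, 12, 12, 12, 12, 12, 12]

N_eff = 1.4824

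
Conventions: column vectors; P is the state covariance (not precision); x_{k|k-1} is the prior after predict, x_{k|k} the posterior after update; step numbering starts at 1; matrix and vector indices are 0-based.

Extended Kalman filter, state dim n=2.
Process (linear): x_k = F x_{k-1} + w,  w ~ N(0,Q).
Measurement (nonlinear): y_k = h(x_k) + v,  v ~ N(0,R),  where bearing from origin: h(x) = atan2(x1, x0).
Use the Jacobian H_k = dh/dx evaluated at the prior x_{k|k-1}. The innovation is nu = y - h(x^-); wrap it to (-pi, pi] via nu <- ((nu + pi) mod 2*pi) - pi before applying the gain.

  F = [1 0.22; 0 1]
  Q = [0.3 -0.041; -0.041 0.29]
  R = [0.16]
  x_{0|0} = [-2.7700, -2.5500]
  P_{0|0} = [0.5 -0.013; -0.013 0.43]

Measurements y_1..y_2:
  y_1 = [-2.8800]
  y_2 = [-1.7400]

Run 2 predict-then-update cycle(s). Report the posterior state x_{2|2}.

x_post = [-3.6882, -2.9737]

step 1: x^-=[-3.3310, -2.5500]  P^-=[0.8151 0.0406; 0.0406 0.7200]  H_jac=[0.1449 -0.1893]  S=[0.2007]  K=[0.5502; -0.6498]  nu=[-0.3918]  x^+=[-3.5466, -2.2954]  P^+=[0.7543 0.1124; 0.1124 0.6353]
step 2: x^-=[-4.0516, -2.2954]  P^-=[1.1345 0.2111; 0.2111 0.9253]  H_jac=[0.1059 -0.1868]  S=[0.1967]  K=[0.4101; -0.7654]  nu=[0.8861]  x^+=[-3.6882, -2.9737]  P^+=[1.1014 0.2728; 0.2728 0.8100]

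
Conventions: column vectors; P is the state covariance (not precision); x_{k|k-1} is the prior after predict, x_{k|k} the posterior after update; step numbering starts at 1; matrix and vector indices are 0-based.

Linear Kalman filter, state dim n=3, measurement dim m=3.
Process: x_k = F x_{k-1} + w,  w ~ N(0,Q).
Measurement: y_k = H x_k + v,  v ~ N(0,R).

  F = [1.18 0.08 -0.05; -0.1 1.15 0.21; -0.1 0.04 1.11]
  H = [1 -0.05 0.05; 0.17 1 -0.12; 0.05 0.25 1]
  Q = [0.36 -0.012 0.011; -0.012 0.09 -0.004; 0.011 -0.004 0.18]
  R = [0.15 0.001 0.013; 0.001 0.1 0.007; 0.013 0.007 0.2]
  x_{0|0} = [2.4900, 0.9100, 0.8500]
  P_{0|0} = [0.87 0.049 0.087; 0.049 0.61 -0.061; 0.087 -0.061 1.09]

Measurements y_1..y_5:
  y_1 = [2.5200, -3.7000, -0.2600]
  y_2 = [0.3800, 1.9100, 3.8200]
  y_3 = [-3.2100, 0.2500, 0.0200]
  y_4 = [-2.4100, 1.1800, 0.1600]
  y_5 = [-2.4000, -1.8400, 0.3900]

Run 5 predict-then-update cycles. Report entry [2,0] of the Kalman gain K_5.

K[2,0] = -0.0146

step 1: x^-=[2.9685, 0.9760, 0.7309]  P^-=[1.5775 0.0206 -0.0392; 0.0206 0.9091 0.1911; -0.0392 0.1911 1.5075]  S=[1.7266 0.2502 0.1145; 0.2502 1.0391 0.2477; 0.1145 0.2477 1.8605]  K=[0.9038 0.0747 -0.0415; -0.1417 0.8618 0.1195; -0.0129 -0.1989 0.8622]  nu=[-0.4362, -5.0929, -1.3833]  x^+=[2.2511, -3.5165, 0.5570]  P^+=[0.1343 -0.0146 0.0009; -0.0146 0.0901 0.0063; 0.0009 0.0063 0.1693]
step 2: x^-=[2.3471, -4.1521, 0.2525]  P^-=[0.5451 -0.0411 -0.0128; -0.0411 0.2244 0.0506; -0.0128 0.0506 0.3905]  S=[0.6992 0.0436 0.0321; 0.0436 0.3201 0.0641; 0.0321 0.0641 0.6289]  K=[0.7792 0.0677 -0.0400; -0.1169 0.6548 0.1057; -0.0163 -0.1236 0.6535]  nu=[-2.1873, 5.6934, 4.4882]  x^+=[0.8487, 0.3059, 2.5173]  P^+=[0.1158 -0.0124 -0.0001; -0.0124 0.0691 0.0075; -0.0001 0.0075 0.1277]
step 3: x^-=[0.9000, 0.7956, 2.7216]  P^-=[0.5196 -0.0377 -0.0095; -0.0377 0.1947 0.0413; -0.0095 0.0413 0.3394]  S=[0.6736 0.0435 0.0331; 0.0435 0.2923 0.0544; 0.0331 0.0544 0.5717]  K=[0.7710 0.0695 -0.0389; -0.1128 0.6253 0.1011; -0.0150 -0.1173 0.6230]  nu=[-4.2063, -0.3720, -2.9455]  x^+=[-2.2541, 0.7395, 0.9932]  P^+=[0.1146 -0.0120 0.0000; -0.0120 0.0660 0.0072; 0.0000 0.0072 0.1218]
step 4: x^-=[-2.6503, 1.2844, 1.3574]  P^-=[0.5180 -0.0373 -0.0089; -0.0373 0.1901 0.0393; -0.0089 0.0393 0.3320]  S=[0.6719 0.0438 0.0335; 0.0438 0.2881 0.0523; 0.0335 0.0523 0.5630]  K=[0.7704 0.0699 -0.0387; -0.1121 0.6204 0.0999; -0.0147 -0.1171 0.6181]  nu=[0.2367, 0.5091, -1.3860]  x^+=[-2.3788, 1.4351, 0.4376]  P^+=[0.1145 -0.0120 0.0000; -0.0120 0.0655 0.0071; 0.0000 0.0071 0.1208]
step 5: x^-=[-2.7140, 1.9802, 0.7810]  P^-=[0.5179 -0.0372 -0.0088; -0.0372 0.1893 0.0389; -0.0088 0.0389 0.3309]  S=[0.6718 0.0439 0.0336; 0.0439 0.2874 0.0518; 0.0336 0.0518 0.5616]  K=[0.7703 0.0700 -0.0387; -0.1120 0.6195 0.0997; -0.0146 -0.1172 0.6173]  nu=[0.3740, -3.2651, -0.7504]  x^+=[-2.6254, -0.1592, 0.6952]  P^+=[0.1145 -0.0120 0.0000; -0.0120 0.0654 0.0071; 0.0000 0.0071 0.1207]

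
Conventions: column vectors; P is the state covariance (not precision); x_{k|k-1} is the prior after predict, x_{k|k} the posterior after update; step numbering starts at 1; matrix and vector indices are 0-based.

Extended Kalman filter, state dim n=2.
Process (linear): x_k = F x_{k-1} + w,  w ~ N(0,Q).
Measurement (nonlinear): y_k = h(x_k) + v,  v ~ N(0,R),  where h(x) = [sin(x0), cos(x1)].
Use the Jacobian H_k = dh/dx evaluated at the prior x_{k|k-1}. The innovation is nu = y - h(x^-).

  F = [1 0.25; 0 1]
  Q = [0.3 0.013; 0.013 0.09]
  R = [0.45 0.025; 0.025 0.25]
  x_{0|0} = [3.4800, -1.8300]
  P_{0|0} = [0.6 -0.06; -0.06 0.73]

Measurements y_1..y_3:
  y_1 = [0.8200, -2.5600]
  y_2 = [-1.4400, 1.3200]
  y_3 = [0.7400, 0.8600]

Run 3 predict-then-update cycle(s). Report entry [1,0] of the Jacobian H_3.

step 1: x^-=[3.0225, -1.8300]  P^-=[0.9156 0.1355; 0.1355 0.8200]  H_jac=[-0.9929 0.0000; 0.0000 0.9666]  S=[1.3527 -0.1050; -0.1050 1.0161]  K=[-0.6674 0.0599; -0.0392 0.7760]  nu=[0.7012, -2.3037]  x^+=[2.4165, -3.6451]  P^+=[0.3010 -0.0018; -0.0018 0.1997]
step 2: x^-=[1.5052, -3.6451]  P^-=[0.6126 0.0611; 0.0611 0.2897]  H_jac=[0.0655 0.0000; 0.0000 -0.4825]  S=[0.4526 0.0231; 0.0231 0.3174]  K=[0.0937 -0.0998; 0.0314 -0.4426]  nu=[-2.4379, 2.1959]  x^+=[1.0577, -4.6935]  P^+=[0.6059 0.0468; 0.0468 0.2277]
step 3: x^-=[-0.1157, -4.6935]  P^-=[0.9435 0.1168; 0.1168 0.3177]  H_jac=[0.9933 0.0000; 0.0000 -0.9998]  S=[1.3809 -0.0910; -0.0910 0.5676]  K=[0.6722 -0.0979; 0.0476 -0.5520]  nu=[0.8554, 0.8789]  x^+=[0.3733, -5.1379]  P^+=[0.3021 0.0077; 0.0077 0.1368]

H_jac[1,0] = 0.0000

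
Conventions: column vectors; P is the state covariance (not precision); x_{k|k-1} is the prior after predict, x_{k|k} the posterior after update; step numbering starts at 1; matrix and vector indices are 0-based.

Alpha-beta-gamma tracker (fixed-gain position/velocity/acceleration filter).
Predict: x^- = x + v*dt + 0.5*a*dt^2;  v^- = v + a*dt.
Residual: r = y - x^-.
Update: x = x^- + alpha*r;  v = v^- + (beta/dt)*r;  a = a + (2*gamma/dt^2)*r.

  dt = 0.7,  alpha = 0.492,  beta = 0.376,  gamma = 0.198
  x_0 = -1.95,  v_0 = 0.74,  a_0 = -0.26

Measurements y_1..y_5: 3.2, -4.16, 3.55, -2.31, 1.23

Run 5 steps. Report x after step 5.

step 1: x_pred=-1.4957  r=4.6957  x^+=0.8146  v^+=3.0803  a^+=3.5349
step 2: x_pred=3.8368  r=-7.9968  x^+=-0.0976  v^+=1.2593  a^+=-2.9278
step 3: x_pred=0.0665  r=3.4835  x^+=1.7804  v^+=1.0809  a^+=-0.1126
step 4: x_pred=2.5094  r=-4.8194  x^+=0.1383  v^+=-1.5867  a^+=-4.0075
step 5: x_pred=-1.9543  r=3.1843  x^+=-0.3876  v^+=-2.6815  a^+=-1.4341

x_post = -0.3876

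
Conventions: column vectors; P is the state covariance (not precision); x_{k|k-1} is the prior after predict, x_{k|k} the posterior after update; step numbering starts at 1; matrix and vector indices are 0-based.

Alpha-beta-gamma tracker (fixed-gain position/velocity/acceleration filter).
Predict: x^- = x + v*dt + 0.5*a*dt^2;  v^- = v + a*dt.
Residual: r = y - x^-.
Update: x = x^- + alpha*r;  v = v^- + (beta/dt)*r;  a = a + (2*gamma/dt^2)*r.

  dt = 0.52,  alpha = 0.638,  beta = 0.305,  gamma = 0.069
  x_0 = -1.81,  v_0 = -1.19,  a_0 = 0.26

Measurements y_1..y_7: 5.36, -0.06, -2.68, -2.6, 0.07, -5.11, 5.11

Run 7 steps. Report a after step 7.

step 1: x_pred=-2.3936  r=7.7536  x^+=2.5532  v^+=3.4930  a^+=4.2171
step 2: x_pred=4.9397  r=-4.9997  x^+=1.7499  v^+=2.7534  a^+=1.6655
step 3: x_pred=3.4068  r=-6.0868  x^+=-0.4766  v^+=0.0493  a^+=-1.4410
step 4: x_pred=-0.6458  r=-1.9542  x^+=-1.8926  v^+=-1.8462  a^+=-2.4383
step 5: x_pred=-3.1823  r=3.2523  x^+=-1.1073  v^+=-1.2066  a^+=-0.7785
step 6: x_pred=-1.8400  r=-3.2700  x^+=-3.9263  v^+=-3.5294  a^+=-2.4474
step 7: x_pred=-6.0924  r=11.2024  x^+=1.0547  v^+=1.7686  a^+=3.2699

a_post = 3.2699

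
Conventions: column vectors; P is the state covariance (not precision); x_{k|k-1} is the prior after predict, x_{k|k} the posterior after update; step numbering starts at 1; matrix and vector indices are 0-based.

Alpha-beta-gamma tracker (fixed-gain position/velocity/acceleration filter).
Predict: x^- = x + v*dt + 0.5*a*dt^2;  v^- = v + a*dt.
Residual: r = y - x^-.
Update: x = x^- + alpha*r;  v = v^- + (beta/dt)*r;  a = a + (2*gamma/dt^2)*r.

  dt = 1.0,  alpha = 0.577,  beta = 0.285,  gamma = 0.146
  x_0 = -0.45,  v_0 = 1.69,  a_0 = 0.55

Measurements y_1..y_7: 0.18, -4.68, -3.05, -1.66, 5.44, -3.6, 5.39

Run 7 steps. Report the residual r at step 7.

resid = 5.0999

step 1: x_pred=1.5150  r=-1.3350  x^+=0.7447  v^+=1.8595  a^+=0.1602
step 2: x_pred=2.6843  r=-7.3643  x^+=-1.5649  v^+=-0.0791  a^+=-1.9902
step 3: x_pred=-2.6391  r=-0.4109  x^+=-2.8762  v^+=-2.1864  a^+=-2.1102
step 4: x_pred=-6.1177  r=4.4577  x^+=-3.5456  v^+=-3.0262  a^+=-0.8085
step 5: x_pred=-6.9760  r=12.4160  x^+=0.1880  v^+=-0.2961  a^+=2.8170
step 6: x_pred=1.3004  r=-4.9004  x^+=-1.5271  v^+=1.1242  a^+=1.3860
step 7: x_pred=0.2901  r=5.0999  x^+=3.2327  v^+=3.9637  a^+=2.8752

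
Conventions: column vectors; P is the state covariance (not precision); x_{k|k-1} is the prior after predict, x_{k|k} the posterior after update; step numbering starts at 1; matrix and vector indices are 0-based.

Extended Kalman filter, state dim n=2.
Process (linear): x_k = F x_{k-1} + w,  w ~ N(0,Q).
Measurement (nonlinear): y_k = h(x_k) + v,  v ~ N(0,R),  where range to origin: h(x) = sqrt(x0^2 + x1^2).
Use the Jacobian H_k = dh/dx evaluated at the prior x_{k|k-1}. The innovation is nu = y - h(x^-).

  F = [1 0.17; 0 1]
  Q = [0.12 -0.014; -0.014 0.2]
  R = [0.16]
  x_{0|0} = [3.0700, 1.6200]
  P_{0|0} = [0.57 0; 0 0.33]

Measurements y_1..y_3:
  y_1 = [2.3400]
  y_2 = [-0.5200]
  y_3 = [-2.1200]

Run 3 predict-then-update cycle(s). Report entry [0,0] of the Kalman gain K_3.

K[0,0] = 0.5414

step 1: x^-=[3.3454, 1.6200]  P^-=[0.6995 0.0421; 0.0421 0.5300]  H_jac=[0.9000 0.4358]  S=[0.8604]  K=[0.7531; 0.3125]  nu=[-1.3770]  x^+=[2.3084, 1.1897]  P^+=[0.2116 -0.1604; -0.1604 0.4460]
step 2: x^-=[2.5106, 1.1897]  P^-=[0.2899 -0.0986; -0.0986 0.6460]  H_jac=[0.9037 0.4282]  S=[0.4389]  K=[0.5007; 0.4273]  nu=[-3.2982]  x^+=[0.8591, -0.2195]  P^+=[0.1799 -0.1925; -0.1925 0.5658]
step 3: x^-=[0.8218, -0.2195]  P^-=[0.2508 -0.1103; -0.1103 0.7658]  H_jac=[0.9661 -0.2581]  S=[0.5001]  K=[0.5414; -0.6083]  nu=[-2.9706]  x^+=[-0.7865, 1.5875]  P^+=[0.1042 0.0544; 0.0544 0.5808]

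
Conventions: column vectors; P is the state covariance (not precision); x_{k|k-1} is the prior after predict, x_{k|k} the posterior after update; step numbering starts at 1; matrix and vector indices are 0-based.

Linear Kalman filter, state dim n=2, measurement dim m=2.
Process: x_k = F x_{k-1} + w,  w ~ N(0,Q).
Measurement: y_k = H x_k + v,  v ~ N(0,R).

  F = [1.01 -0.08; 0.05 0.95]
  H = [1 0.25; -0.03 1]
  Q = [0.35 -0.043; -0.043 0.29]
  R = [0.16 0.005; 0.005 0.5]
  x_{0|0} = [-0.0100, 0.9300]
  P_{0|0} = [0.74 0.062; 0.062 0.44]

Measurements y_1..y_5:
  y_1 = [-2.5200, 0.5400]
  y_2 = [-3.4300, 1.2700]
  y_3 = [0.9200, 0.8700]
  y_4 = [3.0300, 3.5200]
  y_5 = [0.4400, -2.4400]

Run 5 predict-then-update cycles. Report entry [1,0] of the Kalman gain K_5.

K[1,0] = 0.0214

step 1: x^-=[-0.0845, 0.8830]  P^-=[1.0977 0.0202; 0.0202 0.6948]  S=[1.3112 0.1658; 0.1658 1.1946]  K=[0.8574 -0.1297; 0.0757 0.5706]  nu=[-2.6562, -0.3455]  x^+=[-2.3172, 0.4847]  P^+=[0.1505 -0.0560; -0.0560 0.2840]
step 2: x^-=[-2.3791, 0.3446]  P^-=[0.5144 -0.1105; -0.1105 0.5414]  S=[0.6530 0.0152; 0.0152 1.0485]  K=[0.7485 -0.1310; 0.0259 0.5191]  nu=[-1.1370, 0.8540]  x^+=[-3.3421, 0.7585]  P^+=[0.1335 -0.0577; -0.0577 0.2580]
step 3: x^-=[-3.4362, 0.5535]  P^-=[0.4972 -0.1110; -0.1110 0.5177]  S=[0.6340 0.0093; 0.0093 1.0248]  K=[0.7423 -0.1296; 0.0215 0.5082]  nu=[4.2178, 0.2134]  x^+=[-0.3329, 0.7528]  P^+=[0.1324 -0.0571; -0.0571 0.2525]
step 4: x^-=[-0.3965, 0.6985]  P^-=[0.4959 -0.1101; -0.1101 0.5128]  S=[0.6329 0.0090; 0.0090 1.0198]  K=[0.7419 -0.1291; 0.0214 0.5059]  nu=[3.2519, 2.8096]  x^+=[1.6533, 2.1892]  P^+=[0.1323 -0.0569; -0.0569 0.2513]
step 5: x^-=[1.4947, 2.1624]  P^-=[0.4957 -0.1098; -0.1098 0.5118]  S=[0.6328 0.0091; 0.0091 1.0188]  K=[0.7419 -0.1290; 0.0214 0.5054]  nu=[-1.5953, -4.5576]  x^+=[0.8991, -0.1750]  P^+=[0.1323 -0.0568; -0.0568 0.2511]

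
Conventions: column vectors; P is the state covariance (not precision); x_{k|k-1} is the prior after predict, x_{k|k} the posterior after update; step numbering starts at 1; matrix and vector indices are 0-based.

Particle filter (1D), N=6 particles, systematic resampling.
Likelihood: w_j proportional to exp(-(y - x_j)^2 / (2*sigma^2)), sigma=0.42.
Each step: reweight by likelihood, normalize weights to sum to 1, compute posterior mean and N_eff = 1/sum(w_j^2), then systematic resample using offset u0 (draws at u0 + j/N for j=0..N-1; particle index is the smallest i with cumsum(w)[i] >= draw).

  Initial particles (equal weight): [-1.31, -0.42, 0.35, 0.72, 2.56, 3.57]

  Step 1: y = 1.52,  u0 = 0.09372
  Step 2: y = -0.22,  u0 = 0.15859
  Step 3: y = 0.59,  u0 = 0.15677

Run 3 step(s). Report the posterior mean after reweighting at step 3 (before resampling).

step 1: w=[0.0000, 0.0001, 0.0897, 0.7078, 0.2024, 0.0000]  mean=1.0593  Neff=1.8183  idx=[3, 3, 3, 3, 3, 4]
step 2: w=[0.2000, 0.2000, 0.2000, 0.2000, 0.2000, 0.0000]  mean=0.7200  Neff=5.0000  idx=[0, 1, 2, 3, 4, 4]
step 3: w=[0.1667, 0.1667, 0.1667, 0.1667, 0.1667, 0.1667]  mean=0.7200  Neff=6.0000  idx=[0, 1, 2, 3, 4, 5]

post_mean = 0.7200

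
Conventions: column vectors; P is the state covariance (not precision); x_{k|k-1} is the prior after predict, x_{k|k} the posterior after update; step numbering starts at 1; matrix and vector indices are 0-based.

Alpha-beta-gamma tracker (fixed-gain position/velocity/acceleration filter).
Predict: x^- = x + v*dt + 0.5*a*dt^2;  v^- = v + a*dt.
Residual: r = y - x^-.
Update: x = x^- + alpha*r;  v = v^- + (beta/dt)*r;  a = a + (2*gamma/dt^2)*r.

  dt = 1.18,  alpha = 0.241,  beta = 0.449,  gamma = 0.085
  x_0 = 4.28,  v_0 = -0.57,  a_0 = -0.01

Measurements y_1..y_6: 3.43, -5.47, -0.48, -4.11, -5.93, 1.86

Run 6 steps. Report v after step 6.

step 1: x_pred=3.6004  r=-0.1704  x^+=3.5594  v^+=-0.6467  a^+=-0.0308
step 2: x_pred=2.7749  r=-8.2449  x^+=0.7879  v^+=-3.8202  a^+=-1.0374
step 3: x_pred=-4.4423  r=3.9623  x^+=-3.4874  v^+=-3.5367  a^+=-0.5537
step 4: x_pred=-8.0462  r=3.9362  x^+=-7.0976  v^+=-2.6923  a^+=-0.0731
step 5: x_pred=-10.3254  r=4.3954  x^+=-9.2661  v^+=-1.1061  a^+=0.4635
step 6: x_pred=-10.2486  r=12.1086  x^+=-7.3304  v^+=4.0483  a^+=1.9419

v_post = 4.0483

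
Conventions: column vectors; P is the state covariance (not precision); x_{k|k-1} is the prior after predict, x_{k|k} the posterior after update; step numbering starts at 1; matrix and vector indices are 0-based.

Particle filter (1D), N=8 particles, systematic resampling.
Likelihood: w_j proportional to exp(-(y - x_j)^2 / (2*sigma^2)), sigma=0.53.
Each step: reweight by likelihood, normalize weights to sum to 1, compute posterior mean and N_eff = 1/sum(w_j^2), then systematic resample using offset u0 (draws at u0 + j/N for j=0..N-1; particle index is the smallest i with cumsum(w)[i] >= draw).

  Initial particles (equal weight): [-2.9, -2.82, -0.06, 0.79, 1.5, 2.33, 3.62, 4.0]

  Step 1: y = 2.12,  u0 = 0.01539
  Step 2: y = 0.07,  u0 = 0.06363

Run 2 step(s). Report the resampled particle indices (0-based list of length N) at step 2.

step 1: w=[0.0000, 0.0000, 0.0001, 0.0288, 0.3381, 0.6196, 0.0122, 0.0012]  mean=2.0226  Neff=2.0035  idx=[3, 4, 4, 5, 5, 5, 5, 5]
step 2: w=[0.8822, 0.0583, 0.0583, 0.0002, 0.0002, 0.0002, 0.0002, 0.0002]  mean=0.8747  Neff=1.2738  idx=[0, 0, 0, 0, 0, 0, 0, 1]

resampled_idx = [0, 0, 0, 0, 0, 0, 0, 1]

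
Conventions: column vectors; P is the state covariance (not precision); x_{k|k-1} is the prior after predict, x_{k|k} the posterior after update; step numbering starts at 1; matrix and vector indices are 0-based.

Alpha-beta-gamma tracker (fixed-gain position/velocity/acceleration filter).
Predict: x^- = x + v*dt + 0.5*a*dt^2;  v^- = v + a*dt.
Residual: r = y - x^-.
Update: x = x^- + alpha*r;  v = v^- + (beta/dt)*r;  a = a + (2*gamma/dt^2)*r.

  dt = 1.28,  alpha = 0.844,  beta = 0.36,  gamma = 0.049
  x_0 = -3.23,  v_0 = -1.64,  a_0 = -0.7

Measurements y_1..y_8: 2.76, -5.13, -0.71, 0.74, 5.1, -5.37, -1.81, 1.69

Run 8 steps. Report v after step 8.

v_post = 0.5307

step 1: x_pred=-5.9026  r=8.6626  x^+=1.4086  v^+=-0.0996  a^+=-0.1818
step 2: x_pred=1.1321  r=-6.2621  x^+=-4.1531  v^+=-2.0936  a^+=-0.5564
step 3: x_pred=-7.2888  r=6.5788  x^+=-1.7363  v^+=-0.9556  a^+=-0.1629
step 4: x_pred=-3.0929  r=3.8329  x^+=0.1421  v^+=-0.0861  a^+=0.0664
step 5: x_pred=0.0862  r=5.0138  x^+=4.3179  v^+=1.4090  a^+=0.3662
step 6: x_pred=6.4213  r=-11.7913  x^+=-3.5305  v^+=-1.4386  a^+=-0.3390
step 7: x_pred=-5.6497  r=3.8397  x^+=-2.4090  v^+=-0.7926  a^+=-0.1094
step 8: x_pred=-3.5132  r=5.2032  x^+=0.8783  v^+=0.5307  a^+=0.2018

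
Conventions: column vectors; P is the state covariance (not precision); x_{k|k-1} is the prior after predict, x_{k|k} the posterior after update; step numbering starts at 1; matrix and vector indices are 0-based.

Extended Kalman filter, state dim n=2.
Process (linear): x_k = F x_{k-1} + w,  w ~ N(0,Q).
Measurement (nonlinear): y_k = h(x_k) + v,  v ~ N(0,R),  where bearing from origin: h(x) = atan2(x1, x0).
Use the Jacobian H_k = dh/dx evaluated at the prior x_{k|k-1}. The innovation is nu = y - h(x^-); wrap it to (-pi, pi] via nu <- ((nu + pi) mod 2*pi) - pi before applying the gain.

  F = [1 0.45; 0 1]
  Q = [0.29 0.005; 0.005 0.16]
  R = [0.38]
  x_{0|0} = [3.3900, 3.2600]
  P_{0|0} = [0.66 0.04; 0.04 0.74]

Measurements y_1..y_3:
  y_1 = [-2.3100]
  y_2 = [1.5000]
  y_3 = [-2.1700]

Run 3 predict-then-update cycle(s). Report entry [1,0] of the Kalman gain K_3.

K[1,0] = 0.2080

step 1: x^-=[4.8570, 3.2600]  P^-=[1.1359 0.3780; 0.3780 0.9000]  H_jac=[-0.0953 0.1419]  S=[0.3982]  K=[-0.1370; 0.2304]  nu=[-2.9011]  x^+=[5.2545, 2.5917]  P^+=[1.1284 0.3906; 0.3906 0.8789]
step 2: x^-=[6.4207, 2.5917]  P^-=[1.9479 0.7911; 0.7911 1.0389]  H_jac=[-0.0541 0.1339]  S=[0.3929]  K=[0.0016; 0.2453]  nu=[1.1164]  x^+=[6.4226, 2.8655]  P^+=[1.9479 0.7909; 0.7909 1.0152]
step 3: x^-=[7.7121, 2.8655]  P^-=[3.1553 1.2528; 1.2528 1.1752]  H_jac=[-0.0423 0.1139]  S=[0.3888]  K=[0.0236; 0.2080]  nu=[-2.5258]  x^+=[7.6526, 2.3402]  P^+=[3.1550 1.2508; 1.2508 1.1584]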